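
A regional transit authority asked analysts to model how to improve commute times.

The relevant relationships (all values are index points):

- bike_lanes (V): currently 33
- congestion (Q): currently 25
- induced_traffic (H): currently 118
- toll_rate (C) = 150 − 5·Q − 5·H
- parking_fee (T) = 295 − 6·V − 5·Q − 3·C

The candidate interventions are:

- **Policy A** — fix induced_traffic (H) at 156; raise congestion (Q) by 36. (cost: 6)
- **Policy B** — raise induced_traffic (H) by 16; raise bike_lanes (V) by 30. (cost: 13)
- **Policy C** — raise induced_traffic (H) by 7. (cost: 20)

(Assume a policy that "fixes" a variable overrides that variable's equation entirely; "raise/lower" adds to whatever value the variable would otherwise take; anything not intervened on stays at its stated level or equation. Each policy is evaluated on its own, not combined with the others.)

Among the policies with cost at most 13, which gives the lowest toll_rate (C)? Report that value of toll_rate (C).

Policy A (H := 156, Q + 36):
  Q = 25 + 36 = 61
  H = 156
  C = 150 − 5·61 − 5·156 = -935
Policy B (H + 16, V + 30):
  Q = 25
  H = 118 + 16 = 134
  C = 150 − 5·25 − 5·134 = -645
Comparing — Policy A: C=-935, Policy B: C=-645. Lowest is -935 (Policy A).

-935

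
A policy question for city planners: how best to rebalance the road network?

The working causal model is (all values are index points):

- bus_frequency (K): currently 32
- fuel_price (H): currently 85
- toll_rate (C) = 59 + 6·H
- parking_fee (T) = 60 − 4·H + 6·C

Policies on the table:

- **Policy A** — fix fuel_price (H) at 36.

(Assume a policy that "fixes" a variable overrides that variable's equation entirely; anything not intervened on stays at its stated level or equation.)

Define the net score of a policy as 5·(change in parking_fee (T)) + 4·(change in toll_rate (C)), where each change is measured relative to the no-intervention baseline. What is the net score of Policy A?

Baseline:
  H = 85
  C = 59 + 6·85 = 569
  T = 60 − 4·85 + 6·569 = 3134
Policy A (H := 36):
  H = 36
  C = 59 + 6·36 = 275
  T = 60 − 4·36 + 6·275 = 1566
ΔT = 1566 − 3134 = -1568; ΔC = 275 − 569 = -294
Score = 5·(-1568) + 4·(-294) = -9016

-9016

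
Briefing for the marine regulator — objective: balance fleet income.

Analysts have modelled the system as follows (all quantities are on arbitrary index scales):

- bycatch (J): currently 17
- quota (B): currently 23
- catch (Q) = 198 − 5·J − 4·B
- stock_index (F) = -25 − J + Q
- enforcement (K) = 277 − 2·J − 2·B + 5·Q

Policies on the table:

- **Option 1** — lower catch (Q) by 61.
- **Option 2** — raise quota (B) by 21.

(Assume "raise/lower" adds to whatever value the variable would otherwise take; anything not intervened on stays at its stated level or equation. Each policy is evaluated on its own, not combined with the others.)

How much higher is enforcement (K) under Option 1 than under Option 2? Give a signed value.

Option 1 (Q − 61):
  J = 17
  B = 23
  Q = 198 − 5·17 − 4·23 (−61 from intervention) = -40
  K = 277 − 2·17 − 2·23 + 5·(-40) = -3
Option 2 (B + 21):
  J = 17
  B = 23 + 21 = 44
  Q = 198 − 5·17 − 4·44 = -63
  K = 277 − 2·17 − 2·44 + 5·(-63) = -160
K: -3 − (-160) = 157

157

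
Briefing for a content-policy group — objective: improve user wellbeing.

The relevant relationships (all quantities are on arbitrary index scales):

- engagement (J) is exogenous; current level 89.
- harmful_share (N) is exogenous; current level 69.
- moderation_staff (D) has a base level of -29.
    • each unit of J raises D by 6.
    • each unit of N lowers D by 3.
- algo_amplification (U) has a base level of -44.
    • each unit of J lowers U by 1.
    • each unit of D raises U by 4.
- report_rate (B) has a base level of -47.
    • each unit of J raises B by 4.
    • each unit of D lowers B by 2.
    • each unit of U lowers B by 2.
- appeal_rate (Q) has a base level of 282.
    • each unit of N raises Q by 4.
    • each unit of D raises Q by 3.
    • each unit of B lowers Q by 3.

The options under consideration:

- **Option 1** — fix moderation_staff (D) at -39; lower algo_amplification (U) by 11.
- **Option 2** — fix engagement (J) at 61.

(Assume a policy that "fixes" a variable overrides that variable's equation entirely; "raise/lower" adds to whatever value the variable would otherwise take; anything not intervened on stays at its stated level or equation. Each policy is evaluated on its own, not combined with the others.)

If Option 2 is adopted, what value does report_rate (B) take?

Option 2 (J := 61):
  J = 61
  N = 69
  D = -29 + 6·61 − 3·69 = 130
  U = -44 − 61 + 4·130 = 415
  B = -47 + 4·61 − 2·130 − 2·415 = -893

-893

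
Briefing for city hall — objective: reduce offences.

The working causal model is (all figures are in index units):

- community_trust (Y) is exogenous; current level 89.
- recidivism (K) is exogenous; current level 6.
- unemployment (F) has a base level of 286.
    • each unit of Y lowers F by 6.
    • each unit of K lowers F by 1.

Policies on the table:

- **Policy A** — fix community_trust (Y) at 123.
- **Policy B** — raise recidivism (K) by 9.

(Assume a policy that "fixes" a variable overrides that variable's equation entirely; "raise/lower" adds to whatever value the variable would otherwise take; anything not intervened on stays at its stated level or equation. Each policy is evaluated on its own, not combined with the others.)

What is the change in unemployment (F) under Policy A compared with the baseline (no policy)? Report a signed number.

-204

Baseline:
  Y = 89
  K = 6
  F = 286 − 6·89 − 6 = -254
Policy A (Y := 123):
  Y = 123
  K = 6
  F = 286 − 6·123 − 6 = -458
Change in F: -458 − (-254) = -204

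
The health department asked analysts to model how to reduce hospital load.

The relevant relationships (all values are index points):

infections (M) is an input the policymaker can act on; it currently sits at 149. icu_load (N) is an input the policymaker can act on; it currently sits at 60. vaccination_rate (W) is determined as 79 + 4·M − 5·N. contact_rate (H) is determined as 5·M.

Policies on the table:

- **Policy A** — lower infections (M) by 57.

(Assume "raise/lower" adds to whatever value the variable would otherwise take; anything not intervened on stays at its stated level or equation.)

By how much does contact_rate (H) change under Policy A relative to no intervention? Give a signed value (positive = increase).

-285

Baseline:
  M = 149
  H = 0 + 5·149 = 745
Policy A (M − 57):
  M = 149 − 57 = 92
  H = 0 + 5·92 = 460
Change in H: 460 − 745 = -285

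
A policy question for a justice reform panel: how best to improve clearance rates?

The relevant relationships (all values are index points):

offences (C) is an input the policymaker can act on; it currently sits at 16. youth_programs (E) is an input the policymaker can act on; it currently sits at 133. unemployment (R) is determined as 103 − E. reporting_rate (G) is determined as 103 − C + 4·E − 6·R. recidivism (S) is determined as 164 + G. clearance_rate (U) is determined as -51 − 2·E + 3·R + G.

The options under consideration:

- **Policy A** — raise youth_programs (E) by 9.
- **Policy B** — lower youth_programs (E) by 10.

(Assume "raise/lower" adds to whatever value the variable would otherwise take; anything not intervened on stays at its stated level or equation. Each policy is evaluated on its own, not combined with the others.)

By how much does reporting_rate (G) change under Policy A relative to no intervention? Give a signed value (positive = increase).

Baseline:
  C = 16
  E = 133
  R = 103 − 133 = -30
  G = 103 − 16 + 4·133 − 6·(-30) = 799
Policy A (E + 9):
  C = 16
  E = 133 + 9 = 142
  R = 103 − 142 = -39
  G = 103 − 16 + 4·142 − 6·(-39) = 889
Change in G: 889 − 799 = 90

90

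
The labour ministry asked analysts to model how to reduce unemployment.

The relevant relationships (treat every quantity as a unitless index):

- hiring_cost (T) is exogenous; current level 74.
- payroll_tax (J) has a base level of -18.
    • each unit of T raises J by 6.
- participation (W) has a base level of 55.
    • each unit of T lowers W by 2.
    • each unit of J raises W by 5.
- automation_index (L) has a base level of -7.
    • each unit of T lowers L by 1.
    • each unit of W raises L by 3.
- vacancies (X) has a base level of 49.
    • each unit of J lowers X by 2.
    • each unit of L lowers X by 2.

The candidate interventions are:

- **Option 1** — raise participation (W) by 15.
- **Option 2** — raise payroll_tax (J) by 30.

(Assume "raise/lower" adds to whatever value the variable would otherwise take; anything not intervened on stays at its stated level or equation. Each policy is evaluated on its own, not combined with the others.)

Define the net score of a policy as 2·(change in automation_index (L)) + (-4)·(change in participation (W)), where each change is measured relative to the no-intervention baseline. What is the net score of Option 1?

30

Baseline:
  T = 74
  J = -18 + 6·74 = 426
  W = 55 − 2·74 + 5·426 = 2037
  L = -7 − 74 + 3·2037 = 6030
Option 1 (W + 15):
  T = 74
  J = -18 + 6·74 = 426
  W = 55 − 2·74 + 5·426 (+15 from intervention) = 2052
  L = -7 − 74 + 3·2052 = 6075
ΔL = 6075 − 6030 = 45; ΔW = 2052 − 2037 = 15
Score = 2·45 + (-4)·15 = 30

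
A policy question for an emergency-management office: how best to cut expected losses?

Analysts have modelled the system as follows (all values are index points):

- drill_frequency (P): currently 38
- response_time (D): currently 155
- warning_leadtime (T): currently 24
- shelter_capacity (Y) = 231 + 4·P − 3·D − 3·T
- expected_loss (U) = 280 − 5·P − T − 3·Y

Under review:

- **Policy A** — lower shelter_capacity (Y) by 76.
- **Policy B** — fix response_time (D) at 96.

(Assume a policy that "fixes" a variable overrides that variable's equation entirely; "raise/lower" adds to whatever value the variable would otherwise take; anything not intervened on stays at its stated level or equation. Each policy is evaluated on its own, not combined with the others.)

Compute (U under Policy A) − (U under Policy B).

Policy A (Y − 76):
  P = 38
  D = 155
  T = 24
  Y = 231 + 4·38 − 3·155 − 3·24 (−76 from intervention) = -230
  U = 280 − 5·38 − 24 − 3·(-230) = 756
Policy B (D := 96):
  P = 38
  D = 96
  T = 24
  Y = 231 + 4·38 − 3·96 − 3·24 = 23
  U = 280 − 5·38 − 24 − 3·23 = -3
U: 756 − (-3) = 759

759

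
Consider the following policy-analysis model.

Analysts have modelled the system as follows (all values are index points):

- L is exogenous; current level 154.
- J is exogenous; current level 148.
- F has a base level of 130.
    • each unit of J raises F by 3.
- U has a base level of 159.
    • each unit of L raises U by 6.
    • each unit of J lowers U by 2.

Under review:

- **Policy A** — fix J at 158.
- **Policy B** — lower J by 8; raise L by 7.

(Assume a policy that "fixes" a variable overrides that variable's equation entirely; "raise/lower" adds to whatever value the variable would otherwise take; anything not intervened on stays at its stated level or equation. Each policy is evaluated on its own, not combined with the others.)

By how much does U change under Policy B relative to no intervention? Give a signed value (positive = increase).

58

Baseline:
  L = 154
  J = 148
  U = 159 + 6·154 − 2·148 = 787
Policy B (J − 8, L + 7):
  L = 154 + 7 = 161
  J = 148 − 8 = 140
  U = 159 + 6·161 − 2·140 = 845
Change in U: 845 − 787 = 58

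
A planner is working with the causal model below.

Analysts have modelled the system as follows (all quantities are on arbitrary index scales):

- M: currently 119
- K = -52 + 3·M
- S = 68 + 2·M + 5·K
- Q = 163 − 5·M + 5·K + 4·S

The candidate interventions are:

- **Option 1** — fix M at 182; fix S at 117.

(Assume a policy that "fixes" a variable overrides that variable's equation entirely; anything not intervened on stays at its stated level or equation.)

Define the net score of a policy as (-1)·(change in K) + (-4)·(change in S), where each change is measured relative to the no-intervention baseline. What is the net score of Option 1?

6667

Baseline:
  M = 119
  K = -52 + 3·119 = 305
  S = 68 + 2·119 + 5·305 = 1831
Option 1 (M := 182, S := 117):
  M = 182
  K = -52 + 3·182 = 494
  S = 117
ΔK = 494 − 305 = 189; ΔS = 117 − 1831 = -1714
Score = (-1)·189 + (-4)·(-1714) = 6667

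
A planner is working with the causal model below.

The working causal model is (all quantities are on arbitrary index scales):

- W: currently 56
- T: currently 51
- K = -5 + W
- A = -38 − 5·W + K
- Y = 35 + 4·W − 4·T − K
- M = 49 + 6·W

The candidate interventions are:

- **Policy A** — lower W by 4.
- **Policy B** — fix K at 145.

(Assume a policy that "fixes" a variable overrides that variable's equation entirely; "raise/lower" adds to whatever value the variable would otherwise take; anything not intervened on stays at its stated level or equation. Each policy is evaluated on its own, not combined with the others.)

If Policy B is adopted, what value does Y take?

-90

Policy B (K := 145):
  W = 56
  T = 51
  K = 145
  Y = 35 + 4·56 − 4·51 − 145 = -90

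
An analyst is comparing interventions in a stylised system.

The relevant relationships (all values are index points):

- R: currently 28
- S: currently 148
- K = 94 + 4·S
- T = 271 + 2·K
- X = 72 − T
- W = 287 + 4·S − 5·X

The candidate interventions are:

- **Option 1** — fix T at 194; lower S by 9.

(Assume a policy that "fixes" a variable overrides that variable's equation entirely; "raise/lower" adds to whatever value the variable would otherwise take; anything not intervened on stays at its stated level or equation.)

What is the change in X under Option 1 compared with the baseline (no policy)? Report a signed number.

1449

Baseline:
  S = 148
  K = 94 + 4·148 = 686
  T = 271 + 2·686 = 1643
  X = 72 − 1643 = -1571
Option 1 (T := 194, S − 9):
  S = 148 − 9 = 139
  K = 94 + 4·139 = 650
  T = 194
  X = 72 − 194 = -122
Change in X: -122 − (-1571) = 1449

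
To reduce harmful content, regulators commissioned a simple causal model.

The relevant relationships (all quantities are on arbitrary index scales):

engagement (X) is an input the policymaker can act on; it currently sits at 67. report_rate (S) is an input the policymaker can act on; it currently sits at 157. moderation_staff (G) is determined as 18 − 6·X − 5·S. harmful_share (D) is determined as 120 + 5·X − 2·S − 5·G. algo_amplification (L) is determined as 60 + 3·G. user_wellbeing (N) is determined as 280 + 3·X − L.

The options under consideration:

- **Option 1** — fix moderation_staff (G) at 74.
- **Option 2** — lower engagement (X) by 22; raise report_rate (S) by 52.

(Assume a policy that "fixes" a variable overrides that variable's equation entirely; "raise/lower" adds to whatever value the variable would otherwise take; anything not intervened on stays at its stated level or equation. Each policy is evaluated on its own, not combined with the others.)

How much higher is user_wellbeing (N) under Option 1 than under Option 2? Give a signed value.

Option 1 (G := 74):
  X = 67
  S = 157
  G = 74
  L = 60 + 3·74 = 282
  N = 280 + 3·67 − 282 = 199
Option 2 (X − 22, S + 52):
  X = 67 − 22 = 45
  S = 157 + 52 = 209
  G = 18 − 6·45 − 5·209 = -1297
  L = 60 + 3·(-1297) = -3831
  N = 280 + 3·45 − (-3831) = 4246
N: 199 − 4246 = -4047

-4047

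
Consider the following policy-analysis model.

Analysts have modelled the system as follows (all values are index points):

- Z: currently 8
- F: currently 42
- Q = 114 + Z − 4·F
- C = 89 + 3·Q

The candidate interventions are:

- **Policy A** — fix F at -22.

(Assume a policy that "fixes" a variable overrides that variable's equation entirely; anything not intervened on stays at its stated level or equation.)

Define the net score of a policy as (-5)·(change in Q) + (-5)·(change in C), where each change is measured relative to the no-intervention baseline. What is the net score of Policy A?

-5120

Baseline:
  Z = 8
  F = 42
  Q = 114 + 8 − 4·42 = -46
  C = 89 + 3·(-46) = -49
Policy A (F := -22):
  Z = 8
  F = -22
  Q = 114 + 8 − 4·(-22) = 210
  C = 89 + 3·210 = 719
ΔQ = 210 − (-46) = 256; ΔC = 719 − (-49) = 768
Score = (-5)·256 + (-5)·768 = -5120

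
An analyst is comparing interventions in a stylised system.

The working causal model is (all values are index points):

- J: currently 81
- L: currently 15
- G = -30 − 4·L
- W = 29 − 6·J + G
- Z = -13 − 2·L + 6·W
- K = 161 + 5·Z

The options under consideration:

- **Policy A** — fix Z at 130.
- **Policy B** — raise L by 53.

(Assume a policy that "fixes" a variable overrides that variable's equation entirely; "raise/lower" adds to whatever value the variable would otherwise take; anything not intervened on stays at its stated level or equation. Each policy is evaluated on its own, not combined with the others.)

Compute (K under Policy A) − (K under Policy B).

24165

Policy A (Z := 130):
  J = 81
  L = 15
  G = -30 − 4·15 = -90
  W = 29 − 6·81 + (-90) = -547
  Z = 130
  K = 161 + 5·130 = 811
Policy B (L + 53):
  J = 81
  L = 15 + 53 = 68
  G = -30 − 4·68 = -302
  W = 29 − 6·81 + (-302) = -759
  Z = -13 − 2·68 + 6·(-759) = -4703
  K = 161 + 5·(-4703) = -23354
K: 811 − (-23354) = 24165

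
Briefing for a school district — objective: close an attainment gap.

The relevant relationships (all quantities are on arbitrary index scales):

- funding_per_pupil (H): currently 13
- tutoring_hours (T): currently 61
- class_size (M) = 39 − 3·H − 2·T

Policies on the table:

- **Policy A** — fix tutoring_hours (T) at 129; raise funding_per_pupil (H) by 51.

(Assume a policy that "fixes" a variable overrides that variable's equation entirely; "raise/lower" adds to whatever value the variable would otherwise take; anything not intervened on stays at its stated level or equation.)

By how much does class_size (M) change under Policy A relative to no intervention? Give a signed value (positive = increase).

Baseline:
  H = 13
  T = 61
  M = 39 − 3·13 − 2·61 = -122
Policy A (T := 129, H + 51):
  H = 13 + 51 = 64
  T = 129
  M = 39 − 3·64 − 2·129 = -411
Change in M: -411 − (-122) = -289

-289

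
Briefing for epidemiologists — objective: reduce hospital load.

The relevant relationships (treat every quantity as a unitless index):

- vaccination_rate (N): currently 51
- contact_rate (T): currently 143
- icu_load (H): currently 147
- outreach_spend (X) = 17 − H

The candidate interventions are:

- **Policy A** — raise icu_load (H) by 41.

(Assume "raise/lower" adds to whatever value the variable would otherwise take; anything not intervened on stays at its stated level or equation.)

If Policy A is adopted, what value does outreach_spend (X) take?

Policy A (H + 41):
  H = 147 + 41 = 188
  X = 17 − 188 = -171

-171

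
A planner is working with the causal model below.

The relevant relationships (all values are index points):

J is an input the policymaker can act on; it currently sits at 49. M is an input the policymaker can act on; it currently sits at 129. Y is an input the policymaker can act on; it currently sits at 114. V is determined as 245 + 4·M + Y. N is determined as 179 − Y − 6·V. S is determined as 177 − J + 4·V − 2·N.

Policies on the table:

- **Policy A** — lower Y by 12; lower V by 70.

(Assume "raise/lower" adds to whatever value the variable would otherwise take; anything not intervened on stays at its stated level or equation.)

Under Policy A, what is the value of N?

Policy A (Y − 12, V − 70):
  M = 129
  Y = 114 − 12 = 102
  V = 245 + 4·129 + 102 (−70 from intervention) = 793
  N = 179 − 102 − 6·793 = -4681

-4681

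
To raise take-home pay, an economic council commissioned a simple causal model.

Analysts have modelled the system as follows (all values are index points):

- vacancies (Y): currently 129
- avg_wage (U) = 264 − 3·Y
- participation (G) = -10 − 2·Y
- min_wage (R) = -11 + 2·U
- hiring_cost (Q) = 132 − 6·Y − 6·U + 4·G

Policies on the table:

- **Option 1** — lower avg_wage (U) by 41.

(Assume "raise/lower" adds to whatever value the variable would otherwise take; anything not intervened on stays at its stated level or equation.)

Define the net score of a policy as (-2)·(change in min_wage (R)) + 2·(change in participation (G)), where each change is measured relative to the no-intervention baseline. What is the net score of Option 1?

164

Baseline:
  Y = 129
  U = 264 − 3·129 = -123
  G = -10 − 2·129 = -268
  R = -11 + 2·(-123) = -257
Option 1 (U − 41):
  Y = 129
  U = 264 − 3·129 (−41 from intervention) = -164
  G = -10 − 2·129 = -268
  R = -11 + 2·(-164) = -339
ΔR = -339 − (-257) = -82; ΔG = -268 − (-268) = 0
Score = (-2)·(-82) + 2·0 = 164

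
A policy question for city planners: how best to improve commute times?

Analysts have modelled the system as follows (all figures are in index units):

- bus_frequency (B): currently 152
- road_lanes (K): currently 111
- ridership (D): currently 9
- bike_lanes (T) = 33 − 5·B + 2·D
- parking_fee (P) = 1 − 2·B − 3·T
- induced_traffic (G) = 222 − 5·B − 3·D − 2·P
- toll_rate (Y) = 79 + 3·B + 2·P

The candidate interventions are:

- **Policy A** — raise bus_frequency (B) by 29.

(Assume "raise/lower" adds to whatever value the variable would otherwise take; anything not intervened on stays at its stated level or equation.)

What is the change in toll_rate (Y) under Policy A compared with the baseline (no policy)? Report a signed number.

Baseline:
  B = 152
  D = 9
  T = 33 − 5·152 + 2·9 = -709
  P = 1 − 2·152 − 3·(-709) = 1824
  Y = 79 + 3·152 + 2·1824 = 4183
Policy A (B + 29):
  B = 152 + 29 = 181
  D = 9
  T = 33 − 5·181 + 2·9 = -854
  P = 1 − 2·181 − 3·(-854) = 2201
  Y = 79 + 3·181 + 2·2201 = 5024
Change in Y: 5024 − 4183 = 841

841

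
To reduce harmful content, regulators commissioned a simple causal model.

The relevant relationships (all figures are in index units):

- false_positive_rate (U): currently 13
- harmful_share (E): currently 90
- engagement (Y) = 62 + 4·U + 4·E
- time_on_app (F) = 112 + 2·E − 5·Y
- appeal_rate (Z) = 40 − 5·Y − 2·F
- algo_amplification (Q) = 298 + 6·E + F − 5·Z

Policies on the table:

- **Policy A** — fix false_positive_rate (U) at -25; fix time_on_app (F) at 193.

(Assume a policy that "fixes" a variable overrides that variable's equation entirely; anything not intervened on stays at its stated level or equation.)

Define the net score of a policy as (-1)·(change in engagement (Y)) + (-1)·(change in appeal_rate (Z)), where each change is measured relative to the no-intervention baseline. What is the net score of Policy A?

3934

Baseline:
  U = 13
  E = 90
  Y = 62 + 4·13 + 4·90 = 474
  F = 112 + 2·90 − 5·474 = -2078
  Z = 40 − 5·474 − 2·(-2078) = 1826
Policy A (U := -25, F := 193):
  U = -25
  E = 90
  Y = 62 + 4·(-25) + 4·90 = 322
  F = 193
  Z = 40 − 5·322 − 2·193 = -1956
ΔY = 322 − 474 = -152; ΔZ = -1956 − 1826 = -3782
Score = (-1)·(-152) + (-1)·(-3782) = 3934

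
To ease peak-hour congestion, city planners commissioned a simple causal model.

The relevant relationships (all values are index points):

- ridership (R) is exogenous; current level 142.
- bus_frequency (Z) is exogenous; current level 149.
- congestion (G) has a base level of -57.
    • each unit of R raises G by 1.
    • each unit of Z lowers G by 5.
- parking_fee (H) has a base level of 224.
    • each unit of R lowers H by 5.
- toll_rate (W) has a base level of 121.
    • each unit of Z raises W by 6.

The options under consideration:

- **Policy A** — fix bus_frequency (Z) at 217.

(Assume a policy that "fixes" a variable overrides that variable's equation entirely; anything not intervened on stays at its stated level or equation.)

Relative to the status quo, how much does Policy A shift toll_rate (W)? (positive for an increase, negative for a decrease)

408

Baseline:
  Z = 149
  W = 121 + 6·149 = 1015
Policy A (Z := 217):
  Z = 217
  W = 121 + 6·217 = 1423
Change in W: 1423 − 1015 = 408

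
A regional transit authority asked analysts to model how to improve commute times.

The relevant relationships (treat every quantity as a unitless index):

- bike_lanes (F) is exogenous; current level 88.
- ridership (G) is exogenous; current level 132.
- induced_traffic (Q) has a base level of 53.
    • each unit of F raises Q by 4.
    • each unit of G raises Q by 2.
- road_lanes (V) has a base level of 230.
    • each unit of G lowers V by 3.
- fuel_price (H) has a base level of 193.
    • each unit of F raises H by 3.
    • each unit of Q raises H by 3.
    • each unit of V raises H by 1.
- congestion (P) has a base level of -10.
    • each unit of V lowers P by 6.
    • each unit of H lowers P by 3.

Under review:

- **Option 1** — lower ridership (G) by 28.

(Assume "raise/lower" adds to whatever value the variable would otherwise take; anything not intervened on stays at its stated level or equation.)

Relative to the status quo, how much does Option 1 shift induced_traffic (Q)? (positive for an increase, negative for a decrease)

-56

Baseline:
  F = 88
  G = 132
  Q = 53 + 4·88 + 2·132 = 669
Option 1 (G − 28):
  F = 88
  G = 132 − 28 = 104
  Q = 53 + 4·88 + 2·104 = 613
Change in Q: 613 − 669 = -56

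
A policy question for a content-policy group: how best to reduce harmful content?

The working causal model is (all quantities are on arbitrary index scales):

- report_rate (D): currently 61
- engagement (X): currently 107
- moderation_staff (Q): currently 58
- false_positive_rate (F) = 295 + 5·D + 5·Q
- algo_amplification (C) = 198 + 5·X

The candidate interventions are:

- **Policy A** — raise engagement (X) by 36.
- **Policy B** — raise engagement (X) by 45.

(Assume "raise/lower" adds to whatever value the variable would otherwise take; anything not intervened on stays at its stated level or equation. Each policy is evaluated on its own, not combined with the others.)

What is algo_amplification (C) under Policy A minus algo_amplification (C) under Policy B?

-45

Policy A (X + 36):
  X = 107 + 36 = 143
  C = 198 + 5·143 = 913
Policy B (X + 45):
  X = 107 + 45 = 152
  C = 198 + 5·152 = 958
C: 913 − 958 = -45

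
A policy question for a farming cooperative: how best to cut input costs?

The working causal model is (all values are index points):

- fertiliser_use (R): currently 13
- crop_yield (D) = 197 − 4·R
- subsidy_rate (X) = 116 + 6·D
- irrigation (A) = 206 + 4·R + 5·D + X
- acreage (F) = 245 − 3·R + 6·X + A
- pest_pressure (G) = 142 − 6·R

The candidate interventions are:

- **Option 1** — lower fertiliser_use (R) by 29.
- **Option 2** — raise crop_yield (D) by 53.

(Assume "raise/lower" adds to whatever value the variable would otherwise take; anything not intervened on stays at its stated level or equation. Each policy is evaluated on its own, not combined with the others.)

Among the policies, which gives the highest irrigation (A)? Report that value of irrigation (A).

Option 1 (R − 29):
  R = 13 − 29 = -16
  D = 197 − 4·(-16) = 261
  X = 116 + 6·261 = 1682
  A = 206 + 4·(-16) + 5·261 + 1682 = 3129
Option 2 (D + 53):
  R = 13
  D = 197 − 4·13 (+53 from intervention) = 198
  X = 116 + 6·198 = 1304
  A = 206 + 4·13 + 5·198 + 1304 = 2552
Comparing — Option 1: A=3129, Option 2: A=2552. Highest is 3129 (Option 1).

3129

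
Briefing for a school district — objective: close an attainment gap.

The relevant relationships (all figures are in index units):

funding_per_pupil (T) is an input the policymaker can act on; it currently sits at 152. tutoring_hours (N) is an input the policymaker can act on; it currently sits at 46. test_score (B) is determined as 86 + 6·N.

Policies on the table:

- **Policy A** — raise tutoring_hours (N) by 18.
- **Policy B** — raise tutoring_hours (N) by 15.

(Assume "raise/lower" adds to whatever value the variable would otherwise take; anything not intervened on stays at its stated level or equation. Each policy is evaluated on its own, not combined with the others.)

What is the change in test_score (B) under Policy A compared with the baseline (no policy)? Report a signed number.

Baseline:
  N = 46
  B = 86 + 6·46 = 362
Policy A (N + 18):
  N = 46 + 18 = 64
  B = 86 + 6·64 = 470
Change in B: 470 − 362 = 108

108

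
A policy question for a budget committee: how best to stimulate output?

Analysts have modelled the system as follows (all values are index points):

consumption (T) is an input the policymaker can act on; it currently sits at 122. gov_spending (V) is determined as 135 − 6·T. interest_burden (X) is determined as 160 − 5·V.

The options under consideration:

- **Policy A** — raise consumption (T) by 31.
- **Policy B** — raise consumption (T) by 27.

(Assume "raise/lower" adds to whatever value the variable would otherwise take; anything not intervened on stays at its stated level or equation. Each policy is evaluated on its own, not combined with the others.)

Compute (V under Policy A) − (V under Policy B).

-24

Policy A (T + 31):
  T = 122 + 31 = 153
  V = 135 − 6·153 = -783
Policy B (T + 27):
  T = 122 + 27 = 149
  V = 135 − 6·149 = -759
V: -783 − (-759) = -24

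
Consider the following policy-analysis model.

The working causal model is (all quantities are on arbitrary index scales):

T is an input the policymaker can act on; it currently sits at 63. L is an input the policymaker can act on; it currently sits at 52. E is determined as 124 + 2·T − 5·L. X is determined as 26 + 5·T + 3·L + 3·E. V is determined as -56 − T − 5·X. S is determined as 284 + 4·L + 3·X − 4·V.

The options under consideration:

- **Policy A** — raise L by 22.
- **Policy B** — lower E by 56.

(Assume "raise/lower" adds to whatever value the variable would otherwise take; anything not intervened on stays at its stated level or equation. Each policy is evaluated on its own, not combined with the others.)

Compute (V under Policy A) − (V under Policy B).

Policy A (L + 22):
  T = 63
  L = 52 + 22 = 74
  E = 124 + 2·63 − 5·74 = -120
  X = 26 + 5·63 + 3·74 + 3·(-120) = 203
  V = -56 − 63 − 5·203 = -1134
Policy B (E − 56):
  T = 63
  L = 52
  E = 124 + 2·63 − 5·52 (−56 from intervention) = -66
  X = 26 + 5·63 + 3·52 + 3·(-66) = 299
  V = -56 − 63 − 5·299 = -1614
V: -1134 − (-1614) = 480

480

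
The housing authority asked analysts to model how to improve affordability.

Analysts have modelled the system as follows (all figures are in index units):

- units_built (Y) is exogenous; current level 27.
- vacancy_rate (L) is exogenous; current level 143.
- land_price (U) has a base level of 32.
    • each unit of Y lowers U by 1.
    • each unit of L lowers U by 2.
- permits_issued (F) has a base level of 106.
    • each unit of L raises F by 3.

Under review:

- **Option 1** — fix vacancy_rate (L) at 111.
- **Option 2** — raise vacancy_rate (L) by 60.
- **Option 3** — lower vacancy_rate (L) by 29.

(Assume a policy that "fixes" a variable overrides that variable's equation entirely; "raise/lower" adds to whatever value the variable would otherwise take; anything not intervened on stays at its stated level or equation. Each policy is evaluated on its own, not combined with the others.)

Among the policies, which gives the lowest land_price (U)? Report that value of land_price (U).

Option 1 (L := 111):
  Y = 27
  L = 111
  U = 32 − 27 − 2·111 = -217
Option 2 (L + 60):
  Y = 27
  L = 143 + 60 = 203
  U = 32 − 27 − 2·203 = -401
Option 3 (L − 29):
  Y = 27
  L = 143 − 29 = 114
  U = 32 − 27 − 2·114 = -223
Comparing — Option 1: U=-217, Option 2: U=-401, Option 3: U=-223. Lowest is -401 (Option 2).

-401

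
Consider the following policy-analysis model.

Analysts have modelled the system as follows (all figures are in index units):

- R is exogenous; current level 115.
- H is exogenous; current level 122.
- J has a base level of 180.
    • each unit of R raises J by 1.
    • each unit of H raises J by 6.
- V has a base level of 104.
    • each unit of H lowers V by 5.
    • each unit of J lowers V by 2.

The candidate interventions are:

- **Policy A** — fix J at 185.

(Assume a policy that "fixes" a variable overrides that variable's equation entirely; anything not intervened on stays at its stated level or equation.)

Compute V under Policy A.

-876

Policy A (J := 185):
  R = 115
  H = 122
  J = 185
  V = 104 − 5·122 − 2·185 = -876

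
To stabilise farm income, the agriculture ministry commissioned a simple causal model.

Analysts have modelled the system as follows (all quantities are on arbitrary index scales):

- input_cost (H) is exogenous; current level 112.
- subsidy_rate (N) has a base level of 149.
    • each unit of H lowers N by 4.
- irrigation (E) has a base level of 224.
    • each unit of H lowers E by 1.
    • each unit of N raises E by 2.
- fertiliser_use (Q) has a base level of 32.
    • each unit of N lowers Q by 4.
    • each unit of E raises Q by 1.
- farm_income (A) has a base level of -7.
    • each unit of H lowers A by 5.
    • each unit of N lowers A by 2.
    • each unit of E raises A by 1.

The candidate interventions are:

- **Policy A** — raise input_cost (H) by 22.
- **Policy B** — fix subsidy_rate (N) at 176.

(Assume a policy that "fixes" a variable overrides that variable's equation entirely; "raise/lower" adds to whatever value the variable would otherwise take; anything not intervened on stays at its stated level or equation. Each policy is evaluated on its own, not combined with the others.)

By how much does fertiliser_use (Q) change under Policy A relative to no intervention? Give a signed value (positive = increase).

Baseline:
  H = 112
  N = 149 − 4·112 = -299
  E = 224 − 112 + 2·(-299) = -486
  Q = 32 − 4·(-299) + (-486) = 742
Policy A (H + 22):
  H = 112 + 22 = 134
  N = 149 − 4·134 = -387
  E = 224 − 134 + 2·(-387) = -684
  Q = 32 − 4·(-387) + (-684) = 896
Change in Q: 896 − 742 = 154

154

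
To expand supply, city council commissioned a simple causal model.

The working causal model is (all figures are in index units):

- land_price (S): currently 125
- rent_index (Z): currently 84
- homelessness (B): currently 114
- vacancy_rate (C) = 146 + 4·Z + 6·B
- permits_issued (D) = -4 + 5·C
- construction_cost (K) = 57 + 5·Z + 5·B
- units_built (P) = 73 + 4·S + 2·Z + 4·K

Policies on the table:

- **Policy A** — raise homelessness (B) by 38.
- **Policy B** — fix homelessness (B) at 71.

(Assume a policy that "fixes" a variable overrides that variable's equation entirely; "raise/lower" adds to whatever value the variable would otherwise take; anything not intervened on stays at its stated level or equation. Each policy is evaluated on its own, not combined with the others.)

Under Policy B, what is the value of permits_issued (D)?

4536

Policy B (B := 71):
  Z = 84
  B = 71
  C = 146 + 4·84 + 6·71 = 908
  D = -4 + 5·908 = 4536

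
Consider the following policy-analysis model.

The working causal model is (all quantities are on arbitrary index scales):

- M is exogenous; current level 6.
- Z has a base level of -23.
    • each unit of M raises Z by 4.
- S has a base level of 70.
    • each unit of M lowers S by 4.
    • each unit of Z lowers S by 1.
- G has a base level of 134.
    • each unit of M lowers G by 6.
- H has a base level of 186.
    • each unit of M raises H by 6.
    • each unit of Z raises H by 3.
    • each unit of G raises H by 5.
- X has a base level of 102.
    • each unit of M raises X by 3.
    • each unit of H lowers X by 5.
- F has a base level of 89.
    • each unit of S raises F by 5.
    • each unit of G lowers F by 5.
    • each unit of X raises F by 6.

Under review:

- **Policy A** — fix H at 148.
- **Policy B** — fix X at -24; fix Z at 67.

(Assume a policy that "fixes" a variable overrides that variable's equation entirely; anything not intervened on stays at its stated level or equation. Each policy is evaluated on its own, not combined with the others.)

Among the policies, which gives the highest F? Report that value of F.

Policy A (H := 148):
  M = 6
  Z = -23 + 4·6 = 1
  S = 70 − 4·6 − 1 = 45
  G = 134 − 6·6 = 98
  H = 148
  X = 102 + 3·6 − 5·148 = -620
  F = 89 + 5·45 − 5·98 + 6·(-620) = -3896
Policy B (X := -24, Z := 67):
  M = 6
  Z = 67
  S = 70 − 4·6 − 67 = -21
  G = 134 − 6·6 = 98
  H = 186 + 6·6 + 3·67 + 5·98 = 913
  X = -24
  F = 89 + 5·(-21) − 5·98 + 6·(-24) = -650
Comparing — Policy A: F=-3896, Policy B: F=-650. Highest is -650 (Policy B).

-650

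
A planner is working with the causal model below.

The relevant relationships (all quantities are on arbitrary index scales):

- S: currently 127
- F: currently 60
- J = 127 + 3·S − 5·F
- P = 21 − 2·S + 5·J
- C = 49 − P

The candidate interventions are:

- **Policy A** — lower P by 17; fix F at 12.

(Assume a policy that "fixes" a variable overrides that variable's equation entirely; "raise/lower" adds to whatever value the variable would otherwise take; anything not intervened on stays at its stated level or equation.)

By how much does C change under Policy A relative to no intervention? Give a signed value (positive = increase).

Baseline:
  S = 127
  F = 60
  J = 127 + 3·127 − 5·60 = 208
  P = 21 − 2·127 + 5·208 = 807
  C = 49 − 807 = -758
Policy A (P − 17, F := 12):
  S = 127
  F = 12
  J = 127 + 3·127 − 5·12 = 448
  P = 21 − 2·127 + 5·448 (−17 from intervention) = 1990
  C = 49 − 1990 = -1941
Change in C: -1941 − (-758) = -1183

-1183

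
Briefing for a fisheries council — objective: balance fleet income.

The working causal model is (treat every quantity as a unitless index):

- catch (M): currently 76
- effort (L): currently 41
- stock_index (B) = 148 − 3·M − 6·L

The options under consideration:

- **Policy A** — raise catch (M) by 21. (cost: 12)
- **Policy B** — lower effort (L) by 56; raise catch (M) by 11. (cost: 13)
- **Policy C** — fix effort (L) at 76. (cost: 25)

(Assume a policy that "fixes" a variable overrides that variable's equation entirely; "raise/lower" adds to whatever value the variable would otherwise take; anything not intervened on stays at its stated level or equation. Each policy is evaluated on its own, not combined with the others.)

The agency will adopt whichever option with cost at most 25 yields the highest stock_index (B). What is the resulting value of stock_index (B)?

Policy A (M + 21):
  M = 76 + 21 = 97
  L = 41
  B = 148 − 3·97 − 6·41 = -389
Policy B (L − 56, M + 11):
  M = 76 + 11 = 87
  L = 41 − 56 = -15
  B = 148 − 3·87 − 6·(-15) = -23
Policy C (L := 76):
  M = 76
  L = 76
  B = 148 − 3·76 − 6·76 = -536
Comparing — Policy A: B=-389, Policy B: B=-23, Policy C: B=-536. Highest is -23 (Policy B).

-23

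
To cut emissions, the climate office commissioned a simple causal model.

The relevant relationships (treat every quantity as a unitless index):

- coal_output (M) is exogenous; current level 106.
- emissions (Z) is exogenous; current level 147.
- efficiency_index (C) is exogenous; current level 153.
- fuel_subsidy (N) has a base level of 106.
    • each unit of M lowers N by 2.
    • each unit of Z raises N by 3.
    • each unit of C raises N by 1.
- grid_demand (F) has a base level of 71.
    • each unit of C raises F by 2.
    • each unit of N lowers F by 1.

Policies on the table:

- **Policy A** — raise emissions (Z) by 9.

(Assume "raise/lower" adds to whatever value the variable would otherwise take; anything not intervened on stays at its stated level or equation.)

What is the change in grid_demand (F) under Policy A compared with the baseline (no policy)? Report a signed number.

-27

Baseline:
  M = 106
  Z = 147
  C = 153
  N = 106 − 2·106 + 3·147 + 153 = 488
  F = 71 + 2·153 − 488 = -111
Policy A (Z + 9):
  M = 106
  Z = 147 + 9 = 156
  C = 153
  N = 106 − 2·106 + 3·156 + 153 = 515
  F = 71 + 2·153 − 515 = -138
Change in F: -138 − (-111) = -27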